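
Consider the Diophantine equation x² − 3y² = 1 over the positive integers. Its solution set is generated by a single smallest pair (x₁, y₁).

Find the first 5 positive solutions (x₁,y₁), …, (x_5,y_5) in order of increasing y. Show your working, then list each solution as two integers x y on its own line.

√3 → a₀=1, period (1,2); ℓ=2 even so k=1
k=0  a_k=1  p_k/q_k = 1/1
k=1  a_k=1  p_k/q_k = 2/1
fundamental: x₁=2, y₁=1  (since 4 − 3·1 = 1)
(2+1√3)^2 = 7 + 4√3
(2+1√3)^3 = 26 + 15√3
(2+1√3)^4 = 97 + 56√3
(2+1√3)^5 = 362 + 209√3

2 1
7 4
26 15
97 56
362 209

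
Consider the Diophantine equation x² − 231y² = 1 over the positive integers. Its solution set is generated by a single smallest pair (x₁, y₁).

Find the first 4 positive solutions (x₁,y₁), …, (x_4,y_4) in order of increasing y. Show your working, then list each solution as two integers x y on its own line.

[15; 5,30] for √231; ℓ=2 ⇒ convergent index 1
a_0=15:  p_0=15·1+0=15,  q_0=15·0+1=1
a_1=5:  p_1=5·15+1=76,  q_1=5·1+0=5
fundamental: x₁=76, y₁=5  (since 5776 − 231·25 = 1)
(76+5√231)^2 = 11551 + 760√231
(76+5√231)^3 = 1755676 + 115515√231
(76+5√231)^4 = 266851201 + 17557520√231

76 5
11551 760
1755676 115515
266851201 17557520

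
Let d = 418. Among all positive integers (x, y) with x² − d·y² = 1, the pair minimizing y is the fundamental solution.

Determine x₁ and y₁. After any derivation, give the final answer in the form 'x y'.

33857 1656

d=418: √d = [20; 2,4,20,4,2,40] (ℓ=6, even), read p_5/q_5
a_0=20:  p_0=20·1+0=20,  q_0=20·0+1=1
…
a_3=20:  p_3=20·184+41=3721,  q_3=20·9+2=182
a_4=4:  p_4=4·3721+184=15068,  q_4=4·182+9=737
a_5=2:  p_5=2·15068+3721=33857,  q_5=2·737+182=1656
→ (33857, 1656).  Check: 33857²=1146296449, 418·1656²=1146296448, difference 1.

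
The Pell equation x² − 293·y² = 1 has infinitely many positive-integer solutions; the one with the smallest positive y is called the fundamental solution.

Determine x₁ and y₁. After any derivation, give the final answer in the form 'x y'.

[17; 8,1,1,8,34] for √293; ℓ=5 ⇒ convergent index 9
k=0  a_k=17  p_k/q_k = 17/1
k=1  a_k=8  p_k/q_k = 137/8
k=2  a_k=1  p_k/q_k = 154/9
…
k=5  a_k=34  p_k/q_k = 84679/4947
k=6  a_k=8  p_k/q_k = 679914/39721
k=7  a_k=1  p_k/q_k = 764593/44668
k=8  a_k=1  p_k/q_k = 1444507/84389
k=9  a_k=8  p_k/q_k = 12320649/719780
(x₁, y₁) = (12320649, 719780);  12320649² − 293·719780² = 1 ✓

12320649 719780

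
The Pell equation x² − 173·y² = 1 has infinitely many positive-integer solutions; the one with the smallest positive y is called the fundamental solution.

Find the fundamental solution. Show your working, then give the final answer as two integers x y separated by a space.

√173 = [13; 6,1,1,6,26, …], period ℓ=5 (odd) → k=9
a_0=13:  p_0=13·1+0=13,  q_0=13·0+1=1
a_1=6:  p_1=6·13+1=79,  q_1=6·1+0=6
a_2=1:  p_2=1·79+13=92,  q_2=1·6+1=7
a_3=1:  p_3=1·92+79=171,  q_3=1·7+6=13
a_4=6:  p_4=6·171+92=1118,  q_4=6·13+7=85
…
a_6=6:  p_6=6·29239+1118=176552,  q_6=6·2223+85=13423
a_7=1:  p_7=1·176552+29239=205791,  q_7=1·13423+2223=15646
a_8=1:  p_8=1·205791+176552=382343,  q_8=1·15646+13423=29069
a_9=6:  p_9=6·382343+205791=2499849,  q_9=6·29069+15646=190060
→ (2499849, 190060).  Check: 2499849²=6249245022801, 173·190060²=6249245022800, difference 1.

2499849 190060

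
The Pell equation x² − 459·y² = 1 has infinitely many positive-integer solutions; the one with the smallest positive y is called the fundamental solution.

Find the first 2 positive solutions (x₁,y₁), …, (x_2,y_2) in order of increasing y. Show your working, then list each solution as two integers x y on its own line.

499850 23331
499700044999 23324000700

√459 = [21; 2,2,1,4,21,4,1,2,2,42, …], period ℓ=10 (even) → k=9
k=0  a_k=21  p_k/q_k = 21/1
…
k=2  a_k=2  p_k/q_k = 107/5
…
k=6  a_k=4  p_k/q_k = 60695/2833
k=7  a_k=1  p_k/q_k = 75692/3533
k=8  a_k=2  p_k/q_k = 212079/9899
k=9  a_k=2  p_k/q_k = 499850/23331
(x₁, y₁) = (499850, 23331);  499850² − 459·23331² = 1 ✓
(499850+23331√459)^2 = 499700044999 + 23324000700√459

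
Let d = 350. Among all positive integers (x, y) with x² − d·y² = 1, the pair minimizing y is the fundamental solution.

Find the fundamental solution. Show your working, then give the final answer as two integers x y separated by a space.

[18; 1,2,2,2,1,36] for √350; ℓ=6 ⇒ convergent index 5
i=0: a=18 ⇒ p=18, q=1
i=1: a=1 ⇒ p=19, q=1
i=2: a=2 ⇒ p=56, q=3
i=3: a=2 ⇒ p=131, q=7
i=4: a=2 ⇒ p=318, q=17
i=5: a=1 ⇒ p=449, q=24
→ (449, 24).  Check: 449²=201601, 350·24²=201600, difference 1.

449 24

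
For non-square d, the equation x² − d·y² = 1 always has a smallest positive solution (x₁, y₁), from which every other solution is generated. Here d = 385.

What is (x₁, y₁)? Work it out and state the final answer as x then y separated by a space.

95831 4884

[19; 1,1,1,1,1,…,1,1,38] for √385; ℓ=16 ⇒ convergent index 15
k=0  a_k=19  p_k/q_k = 19/1
k=1  a_k=1  p_k/q_k = 20/1
k=2  a_k=1  p_k/q_k = 39/2
k=3  a_k=1  p_k/q_k = 59/3
…
k=7  a_k=1  p_k/q_k = 726/37
…
k=11  a_k=1  p_k/q_k = 13009/663
…
k=13  a_k=1  p_k/q_k = 36280/1849
k=14  a_k=1  p_k/q_k = 59551/3035
k=15  a_k=1  p_k/q_k = 95831/4884
fundamental: x₁=95831, y₁=4884  (since 9183580561 − 385·23853456 = 1)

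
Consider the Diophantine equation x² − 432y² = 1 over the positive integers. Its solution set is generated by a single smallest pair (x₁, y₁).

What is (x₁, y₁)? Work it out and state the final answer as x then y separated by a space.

1351 65

√432 = [20; 1,3,1,1,1,3,1,40, …], period ℓ=8 (even) → k=7
i=0: a=20 ⇒ p=20, q=1
…
i=2: a=3 ⇒ p=83, q=4
i=3: a=1 ⇒ p=104, q=5
i=4: a=1 ⇒ p=187, q=9
i=5: a=1 ⇒ p=291, q=14
i=6: a=3 ⇒ p=1060, q=51
i=7: a=1 ⇒ p=1351, q=65
fundamental: x₁=1351, y₁=65  (since 1825201 − 432·4225 = 1)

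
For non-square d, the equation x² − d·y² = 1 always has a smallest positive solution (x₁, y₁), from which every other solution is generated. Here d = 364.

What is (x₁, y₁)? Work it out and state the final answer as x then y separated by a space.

4954951 259710

d=364: √d = [19; 12,1,2,3,1,8,1,3,2,1,12,38] (ℓ=12, even), read p_11/q_11
a_0=19:  p_0=19·1+0=19,  q_0=19·0+1=1
a_1=12:  p_1=12·19+1=229,  q_1=12·1+0=12
…
a_3=2:  p_3=2·248+229=725,  q_3=2·13+12=38
a_4=3:  p_4=3·725+248=2423,  q_4=3·38+13=127
…
a_6=8:  p_6=8·3148+2423=27607,  q_6=8·165+127=1447
a_7=1:  p_7=1·27607+3148=30755,  q_7=1·1447+165=1612
…
a_9=2:  p_9=2·119872+30755=270499,  q_9=2·6283+1612=14178
a_10=1:  p_10=1·270499+119872=390371,  q_10=1·14178+6283=20461
a_11=12:  p_11=12·390371+270499=4954951,  q_11=12·20461+14178=259710
fundamental: x₁=4954951, y₁=259710  (since 24551539412401 − 364·67449284100 = 1)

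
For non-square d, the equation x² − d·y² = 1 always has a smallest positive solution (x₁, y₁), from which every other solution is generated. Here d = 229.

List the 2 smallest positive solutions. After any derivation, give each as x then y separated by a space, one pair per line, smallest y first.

√229 = [15; 7,1,1,7,30, …], period ℓ=5 (odd) → k=9
step 0: (15, 1)  from 15·(1,0) + (0,1)
…
step 3: (227, 15)  from 1·(121,8) + (106,7)
step 4: (1710, 113)  from 7·(227,15) + (121,8)
…
step 7: (413926, 27353)  from 1·(362399,23948) + (51527,3405)
step 8: (776325, 51301)  from 1·(413926,27353) + (362399,23948)
step 9: (5848201, 386460)  from 7·(776325,51301) + (413926,27353)
(x₁, y₁) = (5848201, 386460);  5848201² − 229·386460² = 1 ✓
k=2:  x_2 = 5848201·5848201+229·386460·386460 = 68402909872801,  y_2 = 5848201·386460+386460·5848201 = 4520191516920

5848201 386460
68402909872801 4520191516920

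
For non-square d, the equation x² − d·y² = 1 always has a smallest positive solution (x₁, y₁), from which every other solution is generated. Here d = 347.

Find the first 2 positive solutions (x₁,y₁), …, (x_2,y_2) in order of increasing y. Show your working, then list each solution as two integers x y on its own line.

√347 → a₀=18, period (1,1,1,2,4,…,1,1,36); ℓ=14 even so k=13
step 0: (18, 1)  from 18·(1,0) + (0,1)
…
step 6: (801, 43)  from 1·(652,35) + (149,8)
step 7: (14269, 766)  from 17·(801,43) + (652,35)
…
step 12: (402885, 21628)  from 1·(238717,12815) + (164168,8813)
step 13: (641602, 34443)  from 1·(402885,21628) + (238717,12815)
(x₁, y₁) = (641602, 34443);  641602² − 347·34443² = 1 ✓
n=2: (641602,34443)∘(641602,34443) = (641602·641602+347·34443·34443, 641602·34443+34443·641602) = (823306252807,44197395372)

641602 34443
823306252807 44197395372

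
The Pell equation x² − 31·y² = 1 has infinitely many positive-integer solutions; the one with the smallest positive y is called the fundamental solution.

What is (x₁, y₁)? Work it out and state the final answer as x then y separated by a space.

d=31: √d = [5; 1,1,3,5,3,1,1,10] (ℓ=8, even), read p_7/q_7
a_0=5:  p_0=5·1+0=5,  q_0=5·0+1=1
a_1=1:  p_1=1·5+1=6,  q_1=1·1+0=1
…
a_4=5:  p_4=5·39+11=206,  q_4=5·7+2=37
…
a_6=1:  p_6=1·657+206=863,  q_6=1·118+37=155
a_7=1:  p_7=1·863+657=1520,  q_7=1·155+118=273
(x₁, y₁) = (1520, 273);  1520² − 31·273² = 1 ✓

1520 273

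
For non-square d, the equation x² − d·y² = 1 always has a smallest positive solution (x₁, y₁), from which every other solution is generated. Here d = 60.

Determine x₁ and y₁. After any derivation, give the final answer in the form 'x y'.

d=60: √d = [7; 1,2,1,14] (ℓ=4, even), read p_3/q_3
i=0: a=7 ⇒ p=7, q=1
i=1: a=1 ⇒ p=8, q=1
i=2: a=2 ⇒ p=23, q=3
i=3: a=1 ⇒ p=31, q=4
→ (31, 4).  Check: 31²=961, 60·4²=960, difference 1.

31 4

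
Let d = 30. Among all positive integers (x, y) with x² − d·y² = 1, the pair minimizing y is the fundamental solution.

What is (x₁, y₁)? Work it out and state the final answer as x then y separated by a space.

[5; 2,10] for √30; ℓ=2 ⇒ convergent index 1
i=0: a=5 ⇒ p=5, q=1
i=1: a=2 ⇒ p=11, q=2
(x₁, y₁) = (11, 2);  11² − 30·2² = 1 ✓

11 2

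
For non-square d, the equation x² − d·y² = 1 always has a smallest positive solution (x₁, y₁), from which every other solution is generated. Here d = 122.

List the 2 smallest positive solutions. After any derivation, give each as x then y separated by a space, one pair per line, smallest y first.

243 22
118097 10692

√122 → a₀=11, period (22); ℓ=1 odd so k=1
k=0  a_k=11  p_k/q_k = 11/1
k=1  a_k=22  p_k/q_k = 243/22
fundamental: x₁=243, y₁=22  (since 59049 − 122·484 = 1)
k=2:  x_2 = 243·243+122·22·22 = 118097,  y_2 = 243·22+22·243 = 10692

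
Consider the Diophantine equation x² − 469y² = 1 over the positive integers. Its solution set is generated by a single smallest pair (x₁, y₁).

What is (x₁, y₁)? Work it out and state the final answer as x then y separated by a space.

137215 6336

d=469: √d = [21; 1,1,1,10,6,10,1,1,1,42] (ℓ=10, even), read p_9/q_9
a_0=21:  p_0=21·1+0=21,  q_0=21·0+1=1
…
a_2=1:  p_2=1·22+21=43,  q_2=1·1+1=2
…
a_4=10:  p_4=10·65+43=693,  q_4=10·3+2=32
a_5=6:  p_5=6·693+65=4223,  q_5=6·32+3=195
a_6=10:  p_6=10·4223+693=42923,  q_6=10·195+32=1982
a_7=1:  p_7=1·42923+4223=47146,  q_7=1·1982+195=2177
a_8=1:  p_8=1·47146+42923=90069,  q_8=1·2177+1982=4159
a_9=1:  p_9=1·90069+47146=137215,  q_9=1·4159+2177=6336
(x₁, y₁) = (137215, 6336);  137215² − 469·6336² = 1 ✓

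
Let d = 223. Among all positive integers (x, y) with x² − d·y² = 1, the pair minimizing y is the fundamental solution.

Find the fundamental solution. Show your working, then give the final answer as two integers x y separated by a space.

224 15

[14; 1,13,1,28] for √223; ℓ=4 ⇒ convergent index 3
a_0=14:  p_0=14·1+0=14,  q_0=14·0+1=1
…
a_2=13:  p_2=13·15+14=209,  q_2=13·1+1=14
a_3=1:  p_3=1·209+15=224,  q_3=1·14+1=15
→ (224, 15).  Check: 224²=50176, 223·15²=50175, difference 1.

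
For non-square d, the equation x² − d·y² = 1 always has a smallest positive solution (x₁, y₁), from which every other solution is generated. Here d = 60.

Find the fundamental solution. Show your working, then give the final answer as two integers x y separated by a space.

[7; 1,2,1,14] for √60; ℓ=4 ⇒ convergent index 3
i=0: a=7 ⇒ p=7, q=1
i=1: a=1 ⇒ p=8, q=1
i=2: a=2 ⇒ p=23, q=3
i=3: a=1 ⇒ p=31, q=4
→ (31, 4).  Check: 31²=961, 60·4²=960, difference 1.

31 4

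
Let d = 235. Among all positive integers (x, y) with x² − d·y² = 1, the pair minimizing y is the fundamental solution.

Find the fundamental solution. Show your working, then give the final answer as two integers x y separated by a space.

46 3

[15; 3,30] for √235; ℓ=2 ⇒ convergent index 1
i=0: a=15 ⇒ p=15, q=1
i=1: a=3 ⇒ p=46, q=3
(x₁, y₁) = (46, 3);  46² − 235·3² = 1 ✓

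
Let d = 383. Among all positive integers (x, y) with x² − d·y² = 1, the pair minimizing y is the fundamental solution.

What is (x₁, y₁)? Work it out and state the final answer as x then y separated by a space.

d=383: √d = [19; 1,1,3,19,3,1,1,38] (ℓ=8, even), read p_7/q_7
i=0: a=19 ⇒ p=19, q=1
i=1: a=1 ⇒ p=20, q=1
i=2: a=1 ⇒ p=39, q=2
…
i=4: a=19 ⇒ p=2642, q=135
…
i=6: a=1 ⇒ p=10705, q=547
i=7: a=1 ⇒ p=18768, q=959
→ (18768, 959).  Check: 18768²=352237824, 383·959²=352237823, difference 1.

18768 959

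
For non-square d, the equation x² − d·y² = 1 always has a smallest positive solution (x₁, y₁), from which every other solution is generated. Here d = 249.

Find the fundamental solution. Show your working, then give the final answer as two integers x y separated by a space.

√249 = [15; 1,3,1,1,5,…,3,1,30, …], period ℓ=16 (even) → k=15
i=0: a=15 ⇒ p=15, q=1
…
i=2: a=3 ⇒ p=63, q=4
…
i=4: a=1 ⇒ p=142, q=9
…
i=6: a=1 ⇒ p=931, q=59
i=7: a=3 ⇒ p=3582, q=227
i=8: a=10 ⇒ p=36751, q=2329
i=9: a=3 ⇒ p=113835, q=7214
i=10: a=1 ⇒ p=150586, q=9543
…
i=13: a=1 ⇒ p=1884116, q=119401
i=14: a=3 ⇒ p=6669699, q=422675
i=15: a=1 ⇒ p=8553815, q=542076
(x₁, y₁) = (8553815, 542076);  8553815² − 249·542076² = 1 ✓

8553815 542076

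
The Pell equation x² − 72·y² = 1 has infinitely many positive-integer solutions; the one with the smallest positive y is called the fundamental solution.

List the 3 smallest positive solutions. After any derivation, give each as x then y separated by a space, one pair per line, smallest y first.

d=72: √d = [8; 2,16] (ℓ=2, even), read p_1/q_1
a_0=8:  p_0=8·1+0=8,  q_0=8·0+1=1
a_1=2:  p_1=2·8+1=17,  q_1=2·1+0=2
(x₁, y₁) = (17, 2);  17² − 72·2² = 1 ✓
(17+2√72)^2 = 577 + 68√72
(17+2√72)^3 = 19601 + 2310√72

17 2
577 68
19601 2310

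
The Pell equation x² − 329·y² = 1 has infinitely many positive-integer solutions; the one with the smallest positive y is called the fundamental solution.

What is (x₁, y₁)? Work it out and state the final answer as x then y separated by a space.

[18; 7,4,2,1,1,4,1,1,2,4,7,36] for √329; ℓ=12 ⇒ convergent index 11
step 0: (18, 1)  from 18·(1,0) + (0,1)
step 1: (127, 7)  from 7·(18,1) + (1,0)
…
step 4: (1705, 94)  from 1·(1179,65) + (526,29)
step 5: (2884, 159)  from 1·(1705,94) + (1179,65)
step 6: (13241, 730)  from 4·(2884,159) + (1705,94)
step 7: (16125, 889)  from 1·(13241,730) + (2884,159)
…
step 9: (74857, 4127)  from 2·(29366,1619) + (16125,889)
step 10: (328794, 18127)  from 4·(74857,4127) + (29366,1619)
step 11: (2376415, 131016)  from 7·(328794,18127) + (74857,4127)
→ (2376415, 131016).  Check: 2376415²=5647348252225, 329·131016²=5647348252224, difference 1.

2376415 131016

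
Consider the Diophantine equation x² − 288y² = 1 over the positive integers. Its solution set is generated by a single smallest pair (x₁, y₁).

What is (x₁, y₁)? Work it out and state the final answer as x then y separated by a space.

[16; 1,32] for √288; ℓ=2 ⇒ convergent index 1
step 0: (16, 1)  from 16·(1,0) + (0,1)
step 1: (17, 1)  from 1·(16,1) + (1,0)
→ (17, 1).  Check: 17²=289, 288·1²=288, difference 1.

17 1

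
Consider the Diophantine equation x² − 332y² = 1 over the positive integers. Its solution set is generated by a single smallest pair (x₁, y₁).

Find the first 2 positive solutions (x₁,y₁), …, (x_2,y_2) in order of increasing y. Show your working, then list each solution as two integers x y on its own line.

√332 = [18; 4,1,1,8,1,1,4,36, …], period ℓ=8 (even) → k=7
step 0: (18, 1)  from 18·(1,0) + (0,1)
…
step 2: (91, 5)  from 1·(73,4) + (18,1)
…
step 6: (2970, 163)  from 1·(1567,86) + (1403,77)
step 7: (13447, 738)  from 4·(2970,163) + (1567,86)
→ (13447, 738).  Check: 13447²=180821809, 332·738²=180821808, difference 1.
k=2:  x_2 = 13447·13447+332·738·738 = 361643617,  y_2 = 13447·738+738·13447 = 19847772

13447 738
361643617 19847772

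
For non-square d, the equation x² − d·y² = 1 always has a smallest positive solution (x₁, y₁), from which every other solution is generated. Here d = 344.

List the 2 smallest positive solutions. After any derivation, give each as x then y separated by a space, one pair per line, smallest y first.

10405 561
216528049 11674410

[18; 1,1,4,1,3,1,4,1,1,36] for √344; ℓ=10 ⇒ convergent index 9
i=0: a=18 ⇒ p=18, q=1
i=1: a=1 ⇒ p=19, q=1
i=2: a=1 ⇒ p=37, q=2
i=3: a=4 ⇒ p=167, q=9
i=4: a=1 ⇒ p=204, q=11
…
i=6: a=1 ⇒ p=983, q=53
i=7: a=4 ⇒ p=4711, q=254
i=8: a=1 ⇒ p=5694, q=307
i=9: a=1 ⇒ p=10405, q=561
(x₁, y₁) = (10405, 561);  10405² − 344·561² = 1 ✓
(10405+561√344)^2 = 216528049 + 11674410√344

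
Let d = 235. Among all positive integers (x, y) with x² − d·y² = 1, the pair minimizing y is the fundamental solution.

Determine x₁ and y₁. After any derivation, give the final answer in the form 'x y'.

d=235: √d = [15; 3,30] (ℓ=2, even), read p_1/q_1
k=0  a_k=15  p_k/q_k = 15/1
k=1  a_k=3  p_k/q_k = 46/3
→ (46, 3).  Check: 46²=2116, 235·3²=2115, difference 1.

46 3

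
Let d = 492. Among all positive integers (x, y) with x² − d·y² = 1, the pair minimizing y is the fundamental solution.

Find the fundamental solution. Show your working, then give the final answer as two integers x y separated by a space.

29767 1342

√492 → a₀=22, period (5,1,1,10,1,1,5,44); ℓ=8 even so k=7
step 0: (22, 1)  from 22·(1,0) + (0,1)
step 1: (111, 5)  from 5·(22,1) + (1,0)
…
step 3: (244, 11)  from 1·(133,6) + (111,5)
…
step 6: (5390, 243)  from 1·(2817,127) + (2573,116)
step 7: (29767, 1342)  from 5·(5390,243) + (2817,127)
→ (29767, 1342).  Check: 29767²=886074289, 492·1342²=886074288, difference 1.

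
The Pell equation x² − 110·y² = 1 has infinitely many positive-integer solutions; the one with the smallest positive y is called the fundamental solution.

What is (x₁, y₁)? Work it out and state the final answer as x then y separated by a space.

21 2

[10; 2,20] for √110; ℓ=2 ⇒ convergent index 1
k=0  a_k=10  p_k/q_k = 10/1
k=1  a_k=2  p_k/q_k = 21/2
fundamental: x₁=21, y₁=2  (since 441 − 110·4 = 1)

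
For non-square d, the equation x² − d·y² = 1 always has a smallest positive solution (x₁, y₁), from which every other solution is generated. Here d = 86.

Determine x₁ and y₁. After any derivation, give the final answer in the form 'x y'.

d=86: √d = [9; 3,1,1,1,8,1,1,1,3,18] (ℓ=10, even), read p_9/q_9
step 0: (9, 1)  from 9·(1,0) + (0,1)
…
step 2: (37, 4)  from 1·(28,3) + (9,1)
…
step 4: (102, 11)  from 1·(65,7) + (37,4)
step 5: (881, 95)  from 8·(102,11) + (65,7)
…
step 7: (1864, 201)  from 1·(983,106) + (881,95)
step 8: (2847, 307)  from 1·(1864,201) + (983,106)
step 9: (10405, 1122)  from 3·(2847,307) + (1864,201)
→ (10405, 1122).  Check: 10405²=108264025, 86·1122²=108264024, difference 1.

10405 1122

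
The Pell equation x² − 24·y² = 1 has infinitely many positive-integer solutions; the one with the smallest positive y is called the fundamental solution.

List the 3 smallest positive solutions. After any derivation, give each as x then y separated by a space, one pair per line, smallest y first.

5 1
49 10
485 99

d=24: √d = [4; 1,8] (ℓ=2, even), read p_1/q_1
k=0  a_k=4  p_k/q_k = 4/1
k=1  a_k=1  p_k/q_k = 5/1
→ (5, 1).  Check: 5²=25, 24·1²=24, difference 1.
n=2: (5,1)∘(5,1) = (5·5+24·1·1, 5·1+1·5) = (49,10)
n=3: (49,10)∘(5,1) = (5·49+24·1·10, 5·10+1·49) = (485,99)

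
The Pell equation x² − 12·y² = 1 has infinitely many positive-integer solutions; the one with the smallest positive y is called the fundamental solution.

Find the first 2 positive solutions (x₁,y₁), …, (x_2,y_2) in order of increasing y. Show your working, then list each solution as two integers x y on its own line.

d=12: √d = [3; 2,6] (ℓ=2, even), read p_1/q_1
a_0=3:  p_0=3·1+0=3,  q_0=3·0+1=1
a_1=2:  p_1=2·3+1=7,  q_1=2·1+0=2
fundamental: x₁=7, y₁=2  (since 49 − 12·4 = 1)
n=2: (7,2)∘(7,2) = (7·7+12·2·2, 7·2+2·7) = (97,28)

7 2
97 28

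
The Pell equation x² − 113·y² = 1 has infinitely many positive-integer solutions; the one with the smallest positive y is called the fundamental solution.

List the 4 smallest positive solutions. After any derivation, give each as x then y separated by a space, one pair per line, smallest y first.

1204353 113296
2900932297217 272896754976
6987493029899166849 657328051091107760
16830816386073401651890177 1583310020631184911403584

√113 = [10; 1,1,1,2,2,1,1,1,20, …], period ℓ=9 (odd) → k=17
i=0: a=10 ⇒ p=10, q=1
…
i=2: a=1 ⇒ p=21, q=2
…
i=5: a=2 ⇒ p=202, q=19
…
i=7: a=1 ⇒ p=489, q=46
i=8: a=1 ⇒ p=776, q=73
i=9: a=20 ⇒ p=16009, q=1506
…
i=12: a=1 ⇒ p=49579, q=4664
…
i=14: a=2 ⇒ p=313483, q=29490
i=15: a=1 ⇒ p=445435, q=41903
i=16: a=1 ⇒ p=758918, q=71393
i=17: a=1 ⇒ p=1204353, q=113296
→ (1204353, 113296).  Check: 1204353²=1450466148609, 113·113296²=1450466148608, difference 1.
(x_2, y_2) = (1204353·1204353 + 113·113296·113296, 1204353·113296 + 113296·1204353) = (2900932297217, 272896754976)
(x_3, y_3) = (1204353·2900932297217 + 113·113296·272896754976, 1204353·272896754976 + 113296·2900932297217) = (6987493029899166849, 657328051091107760)
(x_4, y_4) = (1204353·6987493029899166849 + 113·113296·657328051091107760, 1204353·657328051091107760 + 113296·6987493029899166849) = (16830816386073401651890177, 1583310020631184911403584)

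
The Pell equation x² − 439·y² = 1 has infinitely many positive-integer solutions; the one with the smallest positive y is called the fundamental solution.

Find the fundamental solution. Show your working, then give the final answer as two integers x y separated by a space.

d=439: √d = [20; 1,19,1,40] (ℓ=4, even), read p_3/q_3
a_0=20:  p_0=20·1+0=20,  q_0=20·0+1=1
a_1=1:  p_1=1·20+1=21,  q_1=1·1+0=1
a_2=19:  p_2=19·21+20=419,  q_2=19·1+1=20
a_3=1:  p_3=1·419+21=440,  q_3=1·20+1=21
fundamental: x₁=440, y₁=21  (since 193600 − 439·441 = 1)

440 21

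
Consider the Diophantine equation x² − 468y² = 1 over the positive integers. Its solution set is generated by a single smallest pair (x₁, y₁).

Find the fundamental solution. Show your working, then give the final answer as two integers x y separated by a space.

√468 → a₀=21, period (1,1,1,2,1,1,1,42); ℓ=8 even so k=7
step 0: (21, 1)  from 21·(1,0) + (0,1)
step 1: (22, 1)  from 1·(21,1) + (1,0)
step 2: (43, 2)  from 1·(22,1) + (21,1)
step 3: (65, 3)  from 1·(43,2) + (22,1)
step 4: (173, 8)  from 2·(65,3) + (43,2)
step 5: (238, 11)  from 1·(173,8) + (65,3)
step 6: (411, 19)  from 1·(238,11) + (173,8)
step 7: (649, 30)  from 1·(411,19) + (238,11)
(x₁, y₁) = (649, 30);  649² − 468·30² = 1 ✓

649 30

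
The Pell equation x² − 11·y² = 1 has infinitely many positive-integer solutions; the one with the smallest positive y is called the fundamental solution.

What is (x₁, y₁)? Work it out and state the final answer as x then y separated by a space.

d=11: √d = [3; 3,6] (ℓ=2, even), read p_1/q_1
k=0  a_k=3  p_k/q_k = 3/1
k=1  a_k=3  p_k/q_k = 10/3
→ (10, 3).  Check: 10²=100, 11·3²=99, difference 1.

10 3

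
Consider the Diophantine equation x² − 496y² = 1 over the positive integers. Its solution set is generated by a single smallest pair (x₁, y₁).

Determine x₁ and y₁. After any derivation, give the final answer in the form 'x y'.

[22; 3,1,2,4,1,…,1,3,44] for √496; ℓ=16 ⇒ convergent index 15
step 0: (22, 1)  from 22·(1,0) + (0,1)
…
step 3: (245, 11)  from 2·(89,4) + (67,3)
…
step 5: (1314, 59)  from 1·(1069,48) + (245,11)
…
step 9: (35166, 1579)  from 2·(14543,653) + (6080,273)
…
step 12: (389209, 17476)  from 4·(84875,3811) + (49709,2232)
step 13: (863293, 38763)  from 2·(389209,17476) + (84875,3811)
step 14: (1252502, 56239)  from 1·(863293,38763) + (389209,17476)
step 15: (4620799, 207480)  from 3·(1252502,56239) + (863293,38763)
fundamental: x₁=4620799, y₁=207480  (since 21351783398401 − 496·43047950400 = 1)

4620799 207480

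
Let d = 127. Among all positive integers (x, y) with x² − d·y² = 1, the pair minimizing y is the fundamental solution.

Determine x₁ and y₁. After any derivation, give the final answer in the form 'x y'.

4730624 419775

√127 = [11; 3,1,2,2,7,11,7,2,2,1,3,22, …], period ℓ=12 (even) → k=11
a_0=11:  p_0=11·1+0=11,  q_0=11·0+1=1
a_1=3:  p_1=3·11+1=34,  q_1=3·1+0=3
…
a_3=2:  p_3=2·45+34=124,  q_3=2·4+3=11
a_4=2:  p_4=2·124+45=293,  q_4=2·11+4=26
a_5=7:  p_5=7·293+124=2175,  q_5=7·26+11=193
a_6=11:  p_6=11·2175+293=24218,  q_6=11·193+26=2149
a_7=7:  p_7=7·24218+2175=171701,  q_7=7·2149+193=15236
…
a_9=2:  p_9=2·367620+171701=906941,  q_9=2·32621+15236=80478
a_10=1:  p_10=1·906941+367620=1274561,  q_10=1·80478+32621=113099
a_11=3:  p_11=3·1274561+906941=4730624,  q_11=3·113099+80478=419775
(x₁, y₁) = (4730624, 419775);  4730624² − 127·419775² = 1 ✓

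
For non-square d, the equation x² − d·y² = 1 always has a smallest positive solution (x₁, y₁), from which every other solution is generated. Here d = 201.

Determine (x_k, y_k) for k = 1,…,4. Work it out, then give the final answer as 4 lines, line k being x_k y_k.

515095 36332
530645718049 37428863080
546665912276384215 38558840456348868
563169756167477608732801 39722931849688611461840

d=201: √d = [14; 5,1,1,1,2,…,1,5,28] (ℓ=14, even), read p_13/q_13
step 0: (14, 1)  from 14·(1,0) + (0,1)
step 1: (71, 5)  from 5·(14,1) + (1,0)
step 2: (85, 6)  from 1·(71,5) + (14,1)
step 3: (156, 11)  from 1·(85,6) + (71,5)
…
step 5: (638, 45)  from 2·(241,17) + (156,11)
…
step 7: (7670, 541)  from 8·(879,62) + (638,45)
…
step 9: (24768, 1747)  from 2·(8549,603) + (7670,541)
step 10: (33317, 2350)  from 1·(24768,1747) + (8549,603)
step 11: (58085, 4097)  from 1·(33317,2350) + (24768,1747)
step 12: (91402, 6447)  from 1·(58085,4097) + (33317,2350)
step 13: (515095, 36332)  from 5·(91402,6447) + (58085,4097)
→ (515095, 36332).  Check: 515095²=265322859025, 201·36332²=265322859024, difference 1.
(515095+36332√201)^2 = 530645718049 + 37428863080√201
(515095+36332√201)^3 = 546665912276384215 + 38558840456348868√201
(515095+36332√201)^4 = 563169756167477608732801 + 39722931849688611461840√201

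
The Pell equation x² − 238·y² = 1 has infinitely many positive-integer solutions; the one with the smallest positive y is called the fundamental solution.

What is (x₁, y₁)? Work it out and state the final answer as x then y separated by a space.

[15; 2,2,1,14,1,2,2,30] for √238; ℓ=8 ⇒ convergent index 7
a_0=15:  p_0=15·1+0=15,  q_0=15·0+1=1
a_1=2:  p_1=2·15+1=31,  q_1=2·1+0=2
…
a_3=1:  p_3=1·77+31=108,  q_3=1·5+2=7
a_4=14:  p_4=14·108+77=1589,  q_4=14·7+5=103
a_5=1:  p_5=1·1589+108=1697,  q_5=1·103+7=110
a_6=2:  p_6=2·1697+1589=4983,  q_6=2·110+103=323
a_7=2:  p_7=2·4983+1697=11663,  q_7=2·323+110=756
(x₁, y₁) = (11663, 756);  11663² − 238·756² = 1 ✓

11663 756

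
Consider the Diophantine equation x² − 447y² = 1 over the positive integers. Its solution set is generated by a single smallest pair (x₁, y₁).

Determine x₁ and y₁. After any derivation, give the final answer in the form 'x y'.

d=447: √d = [21; 7,42] (ℓ=2, even), read p_1/q_1
a_0=21:  p_0=21·1+0=21,  q_0=21·0+1=1
a_1=7:  p_1=7·21+1=148,  q_1=7·1+0=7
→ (148, 7).  Check: 148²=21904, 447·7²=21903, difference 1.

148 7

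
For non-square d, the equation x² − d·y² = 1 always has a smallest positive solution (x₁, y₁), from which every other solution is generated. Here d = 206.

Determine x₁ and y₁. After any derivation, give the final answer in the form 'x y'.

√206 → a₀=14, period (2,1,5,14,5,1,2,28); ℓ=8 even so k=7
i=0: a=14 ⇒ p=14, q=1
…
i=2: a=1 ⇒ p=43, q=3
…
i=4: a=14 ⇒ p=3459, q=241
…
i=6: a=1 ⇒ p=20998, q=1463
i=7: a=2 ⇒ p=59535, q=4148
(x₁, y₁) = (59535, 4148);  59535² − 206·4148² = 1 ✓

59535 4148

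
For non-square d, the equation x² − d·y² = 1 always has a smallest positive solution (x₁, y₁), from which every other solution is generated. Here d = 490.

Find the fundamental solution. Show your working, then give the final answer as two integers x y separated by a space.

1039681 46968

√490 → a₀=22, period (7,2,1,4,4,4,1,2,7,44); ℓ=10 even so k=9
a_0=22:  p_0=22·1+0=22,  q_0=22·0+1=1
…
a_3=1:  p_3=1·332+155=487,  q_3=1·15+7=22
…
a_6=4:  p_6=4·9607+2280=40708,  q_6=4·434+103=1839
…
a_8=2:  p_8=2·50315+40708=141338,  q_8=2·2273+1839=6385
a_9=7:  p_9=7·141338+50315=1039681,  q_9=7·6385+2273=46968
fundamental: x₁=1039681, y₁=46968  (since 1080936581761 − 490·2205993024 = 1)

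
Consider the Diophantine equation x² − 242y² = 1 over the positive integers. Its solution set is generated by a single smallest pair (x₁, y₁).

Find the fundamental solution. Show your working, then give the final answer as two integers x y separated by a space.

19601 1260

[15; 1,1,3,1,14,1,3,1,1,30] for √242; ℓ=10 ⇒ convergent index 9
i=0: a=15 ⇒ p=15, q=1
…
i=2: a=1 ⇒ p=31, q=2
…
i=8: a=1 ⇒ p=10905, q=701
i=9: a=1 ⇒ p=19601, q=1260
(x₁, y₁) = (19601, 1260);  19601² − 242·1260² = 1 ✓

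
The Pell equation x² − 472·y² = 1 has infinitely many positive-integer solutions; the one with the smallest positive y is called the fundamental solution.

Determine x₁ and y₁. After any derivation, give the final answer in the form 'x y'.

[21; 1,2,1,1,1,…,2,1,42] for √472; ℓ=14 ⇒ convergent index 13
k=0  a_k=21  p_k/q_k = 21/1
k=1  a_k=1  p_k/q_k = 22/1
…
k=4  a_k=1  p_k/q_k = 152/7
k=5  a_k=1  p_k/q_k = 239/11
…
k=8  a_k=4  p_k/q_k = 24224/1115
k=9  a_k=1  p_k/q_k = 30003/1381
k=10  a_k=1  p_k/q_k = 54227/2496
k=11  a_k=1  p_k/q_k = 84230/3877
k=12  a_k=2  p_k/q_k = 222687/10250
k=13  a_k=1  p_k/q_k = 306917/14127
(x₁, y₁) = (306917, 14127);  306917² − 472·14127² = 1 ✓

306917 14127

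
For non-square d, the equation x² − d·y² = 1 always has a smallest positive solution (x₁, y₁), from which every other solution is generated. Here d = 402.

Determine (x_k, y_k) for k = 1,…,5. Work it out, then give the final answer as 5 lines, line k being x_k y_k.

d=402: √d = [20; 20,40] (ℓ=2, even), read p_1/q_1
i=0: a=20 ⇒ p=20, q=1
i=1: a=20 ⇒ p=401, q=20
(x₁, y₁) = (401, 20);  401² − 402·20² = 1 ✓
(401+20√402)^2 = 321601 + 16040√402
(401+20√402)^3 = 257923601 + 12864060√402
(401+20√402)^4 = 206854406401 + 10316960080√402
(401+20√402)^5 = 165896976010001 + 8274189120100√402

401 20
321601 16040
257923601 12864060
206854406401 10316960080
165896976010001 8274189120100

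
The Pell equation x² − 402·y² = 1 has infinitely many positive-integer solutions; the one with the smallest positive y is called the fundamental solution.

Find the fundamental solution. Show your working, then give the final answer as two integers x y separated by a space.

√402 → a₀=20, period (20,40); ℓ=2 even so k=1
a_0=20:  p_0=20·1+0=20,  q_0=20·0+1=1
a_1=20:  p_1=20·20+1=401,  q_1=20·1+0=20
→ (401, 20).  Check: 401²=160801, 402·20²=160800, difference 1.

401 20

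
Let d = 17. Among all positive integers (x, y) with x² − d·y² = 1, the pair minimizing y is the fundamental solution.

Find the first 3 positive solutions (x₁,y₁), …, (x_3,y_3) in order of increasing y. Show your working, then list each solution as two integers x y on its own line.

33 8
2177 528
143649 34840

[4; 8] for √17; ℓ=1 ⇒ convergent index 1
i=0: a=4 ⇒ p=4, q=1
i=1: a=8 ⇒ p=33, q=8
fundamental: x₁=33, y₁=8  (since 1089 − 17·64 = 1)
k=2:  x_2 = 33·33+17·8·8 = 2177,  y_2 = 33·8+8·33 = 528
k=3:  x_3 = 33·2177+17·8·528 = 143649,  y_3 = 33·528+8·2177 = 34840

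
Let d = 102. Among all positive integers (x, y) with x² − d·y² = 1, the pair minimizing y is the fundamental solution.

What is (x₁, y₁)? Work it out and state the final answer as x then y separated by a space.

√102 → a₀=10, period (10,20); ℓ=2 even so k=1
step 0: (10, 1)  from 10·(1,0) + (0,1)
step 1: (101, 10)  from 10·(10,1) + (1,0)
→ (101, 10).  Check: 101²=10201, 102·10²=10200, difference 1.

101 10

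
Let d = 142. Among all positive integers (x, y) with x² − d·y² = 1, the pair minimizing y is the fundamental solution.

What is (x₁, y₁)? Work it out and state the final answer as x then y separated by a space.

143 12

[11; 1,10,1,22] for √142; ℓ=4 ⇒ convergent index 3
step 0: (11, 1)  from 11·(1,0) + (0,1)
…
step 2: (131, 11)  from 10·(12,1) + (11,1)
step 3: (143, 12)  from 1·(131,11) + (12,1)
→ (143, 12).  Check: 143²=20449, 142·12²=20448, difference 1.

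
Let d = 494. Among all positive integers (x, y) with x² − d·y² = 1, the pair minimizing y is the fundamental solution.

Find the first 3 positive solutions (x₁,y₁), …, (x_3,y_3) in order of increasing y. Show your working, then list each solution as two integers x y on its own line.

73035 3286
10668222449 479986020
1558307253052395 70111557938114

d=494: √d = [22; 4,2,2,1,2,1,2,2,4,44] (ℓ=10, even), read p_9/q_9
i=0: a=22 ⇒ p=22, q=1
…
i=3: a=2 ⇒ p=489, q=22
i=4: a=1 ⇒ p=689, q=31
i=5: a=2 ⇒ p=1867, q=84
i=6: a=1 ⇒ p=2556, q=115
…
i=8: a=2 ⇒ p=16514, q=743
i=9: a=4 ⇒ p=73035, q=3286
→ (73035, 3286).  Check: 73035²=5334111225, 494·3286²=5334111224, difference 1.
n=2: (73035,3286)∘(73035,3286) = (73035·73035+494·3286·3286, 73035·3286+3286·73035) = (10668222449,479986020)
n=3: (10668222449,479986020)∘(73035,3286) = (73035·10668222449+494·3286·479986020, 73035·479986020+3286·10668222449) = (1558307253052395,70111557938114)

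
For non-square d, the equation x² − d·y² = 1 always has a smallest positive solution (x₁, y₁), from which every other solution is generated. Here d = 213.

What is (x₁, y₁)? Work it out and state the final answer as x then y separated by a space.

194399 13320

√213 = [14; 1,1,2,6,1,8,1,6,2,1,1,28, …], period ℓ=12 (even) → k=11
a_0=14:  p_0=14·1+0=14,  q_0=14·0+1=1
…
a_2=1:  p_2=1·15+14=29,  q_2=1·1+1=2
…
a_4=6:  p_4=6·73+29=467,  q_4=6·5+2=32
…
a_6=8:  p_6=8·540+467=4787,  q_6=8·37+32=328
a_7=1:  p_7=1·4787+540=5327,  q_7=1·328+37=365
a_8=6:  p_8=6·5327+4787=36749,  q_8=6·365+328=2518
a_9=2:  p_9=2·36749+5327=78825,  q_9=2·2518+365=5401
a_10=1:  p_10=1·78825+36749=115574,  q_10=1·5401+2518=7919
a_11=1:  p_11=1·115574+78825=194399,  q_11=1·7919+5401=13320
(x₁, y₁) = (194399, 13320);  194399² − 213·13320² = 1 ✓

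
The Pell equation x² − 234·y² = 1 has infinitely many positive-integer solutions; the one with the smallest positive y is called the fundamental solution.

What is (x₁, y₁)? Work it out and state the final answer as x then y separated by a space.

5201 340

d=234: √d = [15; 3,2,1,2,1,2,3,30] (ℓ=8, even), read p_7/q_7
step 0: (15, 1)  from 15·(1,0) + (0,1)
…
step 6: (1545, 101)  from 2·(566,37) + (413,27)
step 7: (5201, 340)  from 3·(1545,101) + (566,37)
→ (5201, 340).  Check: 5201²=27050401, 234·340²=27050400, difference 1.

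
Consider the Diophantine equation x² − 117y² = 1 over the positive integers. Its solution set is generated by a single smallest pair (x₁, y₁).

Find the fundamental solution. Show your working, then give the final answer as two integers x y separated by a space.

649 60

d=117: √d = [10; 1,4,2,4,1,20] (ℓ=6, even), read p_5/q_5
a_0=10:  p_0=10·1+0=10,  q_0=10·0+1=1
a_1=1:  p_1=1·10+1=11,  q_1=1·1+0=1
a_2=4:  p_2=4·11+10=54,  q_2=4·1+1=5
…
a_4=4:  p_4=4·119+54=530,  q_4=4·11+5=49
a_5=1:  p_5=1·530+119=649,  q_5=1·49+11=60
(x₁, y₁) = (649, 60);  649² − 117·60² = 1 ✓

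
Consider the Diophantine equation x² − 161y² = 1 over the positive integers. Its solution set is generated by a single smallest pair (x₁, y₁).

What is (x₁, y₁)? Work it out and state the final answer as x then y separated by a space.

11775 928

[12; 1,2,4,1,2,1,4,2,1,24] for √161; ℓ=10 ⇒ convergent index 9
i=0: a=12 ⇒ p=12, q=1
i=1: a=1 ⇒ p=13, q=1
i=2: a=2 ⇒ p=38, q=3
i=3: a=4 ⇒ p=165, q=13
…
i=5: a=2 ⇒ p=571, q=45
i=6: a=1 ⇒ p=774, q=61
…
i=8: a=2 ⇒ p=8108, q=639
i=9: a=1 ⇒ p=11775, q=928
(x₁, y₁) = (11775, 928);  11775² − 161·928² = 1 ✓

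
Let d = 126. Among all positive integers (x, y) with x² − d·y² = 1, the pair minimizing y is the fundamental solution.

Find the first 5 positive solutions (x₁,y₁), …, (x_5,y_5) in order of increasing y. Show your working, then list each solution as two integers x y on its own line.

449 40
403201 35920
362074049 32256120
325142092801 28965959840
291977237261249 26011399680200

√126 → a₀=11, period (4,2,4,22); ℓ=4 even so k=3
step 0: (11, 1)  from 11·(1,0) + (0,1)
…
step 2: (101, 9)  from 2·(45,4) + (11,1)
step 3: (449, 40)  from 4·(101,9) + (45,4)
(x₁, y₁) = (449, 40);  449² − 126·40² = 1 ✓
n=2: (449,40)∘(449,40) = (449·449+126·40·40, 449·40+40·449) = (403201,35920)
n=3: (403201,35920)∘(449,40) = (449·403201+126·40·35920, 449·35920+40·403201) = (362074049,32256120)
n=4: (362074049,32256120)∘(449,40) = (449·362074049+126·40·32256120, 449·32256120+40·362074049) = (325142092801,28965959840)
n=5: (325142092801,28965959840)∘(449,40) = (449·325142092801+126·40·28965959840, 449·28965959840+40·325142092801) = (291977237261249,26011399680200)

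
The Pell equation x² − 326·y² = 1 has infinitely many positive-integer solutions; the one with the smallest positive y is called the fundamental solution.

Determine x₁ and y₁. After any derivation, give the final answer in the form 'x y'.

d=326: √d = [18; 18,36] (ℓ=2, even), read p_1/q_1
a_0=18:  p_0=18·1+0=18,  q_0=18·0+1=1
a_1=18:  p_1=18·18+1=325,  q_1=18·1+0=18
fundamental: x₁=325, y₁=18  (since 105625 − 326·324 = 1)

325 18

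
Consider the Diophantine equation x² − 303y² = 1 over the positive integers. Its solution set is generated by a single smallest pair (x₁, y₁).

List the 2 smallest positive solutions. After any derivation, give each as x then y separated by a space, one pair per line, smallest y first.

2524 145
12741151 731960

d=303: √d = [17; 2,2,5,2,2,34] (ℓ=6, even), read p_5/q_5
a_0=17:  p_0=17·1+0=17,  q_0=17·0+1=1
…
a_4=2:  p_4=2·470+87=1027,  q_4=2·27+5=59
a_5=2:  p_5=2·1027+470=2524,  q_5=2·59+27=145
→ (2524, 145).  Check: 2524²=6370576, 303·145²=6370575, difference 1.
(x_2, y_2) = (2524·2524 + 303·145·145, 2524·145 + 145·2524) = (12741151, 731960)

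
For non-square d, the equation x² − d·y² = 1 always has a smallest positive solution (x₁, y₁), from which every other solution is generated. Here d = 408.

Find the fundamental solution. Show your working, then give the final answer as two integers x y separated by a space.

d=408: √d = [20; 5,40] (ℓ=2, even), read p_1/q_1
k=0  a_k=20  p_k/q_k = 20/1
k=1  a_k=5  p_k/q_k = 101/5
fundamental: x₁=101, y₁=5  (since 10201 − 408·25 = 1)

101 5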